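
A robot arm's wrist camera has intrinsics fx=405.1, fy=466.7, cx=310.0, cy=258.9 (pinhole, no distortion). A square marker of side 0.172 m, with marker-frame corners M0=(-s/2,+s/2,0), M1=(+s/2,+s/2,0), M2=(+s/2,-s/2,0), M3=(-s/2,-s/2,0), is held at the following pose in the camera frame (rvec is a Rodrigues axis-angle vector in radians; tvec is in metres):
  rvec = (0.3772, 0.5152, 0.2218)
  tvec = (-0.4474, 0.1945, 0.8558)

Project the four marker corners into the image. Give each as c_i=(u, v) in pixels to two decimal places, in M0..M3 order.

c0=(78.67, 383.04) c1=(127.62, 422.09) c2=(121.38, 343.56) c3=(69.01, 308.22)

Intrinsics K: fx=405.1, fy=466.7, cx=310.0, cy=258.9
Marker side s = 0.172 m; corners in marker frame (Z=0):
  M0 = (-0.0860, +0.0860, 0)
  M1 = (+0.0860, +0.0860, 0)
  M2 = (+0.0860, -0.0860, 0)
  M3 = (-0.0860, -0.0860, 0)
rvec = (0.3772, 0.5152, 0.2218), |rvec| = θ = 0.67595 rad = 38.729°
Rodrigues: sinθ=0.62564, 1−cosθ=0.21989; R = I + sinθ·[k]× + (1−cosθ)·[k]×²:
    [+0.84859 -0.11177 +0.51712]
    [+0.29881 +0.90785 -0.29413]
    [-0.43659 +0.40412 +0.80379]
t = (-0.4474, 0.1945, 0.8558) m
M0: Pc = R·M0+t = (-0.52999, +0.24688, +0.92810); u = 405.1·(-0.52999)/0.92810 + 310.0 = 78.6683, v = 466.7·(+0.24688)/0.92810 + 258.9 = 383.0434
M1: Pc = R·M1+t = (-0.38403, +0.29827, +0.85301); u = 405.1·(-0.38403)/0.85301 + 310.0 = 127.6193, v = 466.7·(+0.29827)/0.85301 + 258.9 = 422.0922
M2: Pc = R·M2+t = (-0.36481, +0.14212, +0.78350); u = 405.1·(-0.36481)/0.78350 + 310.0 = 121.3791, v = 466.7·(+0.14212)/0.78350 + 258.9 = 343.5570
M3: Pc = R·M3+t = (-0.51077, +0.09073, +0.85859); u = 405.1·(-0.51077)/0.85859 + 310.0 = 69.0109, v = 466.7·(+0.09073)/0.85859 + 258.9 = 308.2157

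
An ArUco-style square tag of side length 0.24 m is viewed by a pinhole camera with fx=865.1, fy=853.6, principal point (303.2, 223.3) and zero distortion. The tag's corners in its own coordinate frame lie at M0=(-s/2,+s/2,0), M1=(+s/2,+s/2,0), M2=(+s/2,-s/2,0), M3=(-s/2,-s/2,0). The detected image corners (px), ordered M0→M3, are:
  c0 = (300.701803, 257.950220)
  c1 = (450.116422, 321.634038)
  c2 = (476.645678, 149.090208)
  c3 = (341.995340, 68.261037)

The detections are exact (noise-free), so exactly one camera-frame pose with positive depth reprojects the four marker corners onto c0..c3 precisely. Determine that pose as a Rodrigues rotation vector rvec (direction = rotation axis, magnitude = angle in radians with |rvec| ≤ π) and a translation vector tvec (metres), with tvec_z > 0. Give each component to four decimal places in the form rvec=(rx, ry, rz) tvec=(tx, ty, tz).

Intrinsics K: fx=865.1, fy=853.6, cx=303.2, cy=223.3
Marker side s = 0.24 m; corners in marker frame (Z=0):
  M0 = (-0.1200, +0.1200, 0)
  M1 = (+0.1200, +0.1200, 0)
  M2 = (+0.1200, -0.1200, 0)
  M3 = (-0.1200, -0.1200, 0)
Detected image corners:
  c0 = (300.701803, 257.950220) px
  c1 = (450.116422, 321.634038) px
  c2 = (476.645678, 149.090208) px
  c3 = (341.995340, 68.261037) px
Planar DLT: solve 8×8 A·h = b for H (H[2,2]=1):
  H  [+793.86568 -260.81188 +397.40801]
  H  [+405.57857 +690.77487 +198.11615]
  H  [+0.51790 -0.30947 +1.00000]
B = K⁻¹H; ‖b₁‖=0.962027, ‖b₂‖=0.962027; λ = 2/(‖b₁‖+‖b₂‖) = 1.039472, sign → tz>0 ⇒ λ=+1.039472
r₁ = λ·B[:,0] = (+0.76520,+0.35306,+0.53834); r₂ = λ·B[:,1] = (-0.20064,+0.92534,-0.32169)
r₃ = r₁×r₂ = (-0.61173,+0.13814,+0.77891); SVD([r₁ r₂ r₃]) → R = UVᵀ:
  R  [+0.76520 -0.20064 -0.61173]
  R  [+0.35306 +0.92534 +0.13814]
  R  [+0.53834 -0.32169 +0.77891]
t = (+0.11320, -0.03067, +1.03947) m
tr R = 2.469457; θ = arccos((tr R − 1)/2) = 0.745530 rad = 42.716°
axis k = ((R−Rᵀ)₃₂, (R−Rᵀ)₁₃, (R−Rᵀ)₂₁) / (2 sinθ) = (-0.338928, -0.847684, +0.408117)
rvec = θ·k = (-0.252681, -0.631974, +0.304263)

rvec=(-0.2527, -0.6320, 0.3043) tvec=(0.1132, -0.0307, 1.0395)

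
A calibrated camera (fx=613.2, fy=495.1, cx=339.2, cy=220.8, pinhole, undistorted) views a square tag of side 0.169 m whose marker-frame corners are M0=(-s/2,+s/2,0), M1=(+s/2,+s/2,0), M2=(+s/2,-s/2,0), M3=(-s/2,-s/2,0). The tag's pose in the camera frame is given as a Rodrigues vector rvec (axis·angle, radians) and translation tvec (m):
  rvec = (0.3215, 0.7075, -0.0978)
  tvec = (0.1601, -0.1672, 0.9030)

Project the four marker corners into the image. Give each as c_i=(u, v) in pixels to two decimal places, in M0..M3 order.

c0=(409.70, 175.87) c1=(508.93, 172.09) c2=(493.25, 73.69) c3=(391.26, 89.23)

Intrinsics K: fx=613.2, fy=495.1, cx=339.2, cy=220.8
Marker side s = 0.169 m; corners in marker frame (Z=0):
  M0 = (-0.0845, +0.0845, 0)
  M1 = (+0.0845, +0.0845, 0)
  M2 = (+0.0845, -0.0845, 0)
  M3 = (-0.0845, -0.0845, 0)
rvec = (0.3215, 0.7075, -0.0978), |rvec| = θ = 0.78325 rad = 44.877°
Rodrigues: sinθ=0.70559, 1−cosθ=0.29138; R = I + sinθ·[k]× + (1−cosθ)·[k]×²:
    [+0.75772 +0.19614 +0.62241]
    [+0.01993 +0.94636 -0.32249]
    [-0.65228 +0.25676 +0.71317]
t = (0.1601, -0.1672, 0.9030) m
M0: Pc = R·M0+t = (+0.11265, -0.08892, +0.97981); u = 613.2·(+0.11265)/0.97981 + 339.2 = 409.6980, v = 495.1·(-0.08892)/0.97981 + 220.8 = 175.8705
M1: Pc = R·M1+t = (+0.24070, -0.08555, +0.86958); u = 613.2·(+0.24070)/0.86958 + 339.2 = 508.9346, v = 495.1·(-0.08555)/0.86958 + 220.8 = 172.0927
M2: Pc = R·M2+t = (+0.20755, -0.24548, +0.82619); u = 613.2·(+0.20755)/0.82619 + 339.2 = 493.2473, v = 495.1·(-0.24548)/0.82619 + 220.8 = 73.6916
M3: Pc = R·M3+t = (+0.07950, -0.24885, +0.93642); u = 613.2·(+0.07950)/0.93642 + 339.2 = 391.2589, v = 495.1·(-0.24885)/0.93642 + 220.8 = 89.2283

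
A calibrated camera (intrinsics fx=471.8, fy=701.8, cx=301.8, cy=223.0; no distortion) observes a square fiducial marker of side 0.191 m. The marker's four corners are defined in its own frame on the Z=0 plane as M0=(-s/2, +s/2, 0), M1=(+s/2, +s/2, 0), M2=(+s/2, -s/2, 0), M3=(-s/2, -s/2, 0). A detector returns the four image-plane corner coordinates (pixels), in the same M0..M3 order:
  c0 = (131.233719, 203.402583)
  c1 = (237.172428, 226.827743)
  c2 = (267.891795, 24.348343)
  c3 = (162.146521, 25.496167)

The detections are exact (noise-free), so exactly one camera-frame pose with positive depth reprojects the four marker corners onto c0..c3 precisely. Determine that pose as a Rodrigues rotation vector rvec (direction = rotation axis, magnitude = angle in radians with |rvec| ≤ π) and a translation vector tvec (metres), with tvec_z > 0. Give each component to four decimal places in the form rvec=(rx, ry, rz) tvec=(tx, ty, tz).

Intrinsics K: fx=471.8, fy=701.8, cx=301.8, cy=223.0
Marker side s = 0.191 m; corners in marker frame (Z=0):
  M0 = (-0.0955, +0.0955, 0)
  M1 = (+0.0955, +0.0955, 0)
  M2 = (+0.0955, -0.0955, 0)
  M3 = (-0.0955, -0.0955, 0)
Detected image corners:
  c0 = (131.233719, 203.402583) px
  c1 = (237.172428, 226.827743) px
  c2 = (267.891795, 24.348343) px
  c3 = (162.146521, 25.496167) px
Planar DLT: solve 8×8 A·h = b for H (H[2,2]=1):
  H  [+421.48524 -201.90459 +196.55130]
  H  [-22.68816 +967.32170 +117.82118]
  H  [-0.66455 -0.20305 +1.00000]
B = K⁻¹H; ‖b₁‖=1.487255, ‖b₂‖=1.487255; λ = 2/(‖b₁‖+‖b₂‖) = 0.672380, sign → tz>0 ⇒ λ=+0.672380
r₁ = λ·B[:,0] = (+0.88650,+0.12025,-0.44683); r₂ = λ·B[:,1] = (-0.20041,+0.97015,-0.13653)
r₃ = r₁×r₂ = (+0.41708,+0.21058,+0.88414); SVD([r₁ r₂ r₃]) → R = UVᵀ:
  R  [+0.88650 -0.20041 +0.41708]
  R  [+0.12025 +0.97015 +0.21058]
  R  [-0.44683 -0.13653 +0.88414]
t = (-0.14999, -0.10077, +0.67238) m
tr R = 2.740794; θ = arccos((tr R − 1)/2) = 0.514788 rad = 29.495°
axis k = ((R−Rᵀ)₃₂, (R−Rᵀ)₁₃, (R−Rᵀ)₂₁) / (2 sinθ) = (-0.352503, +0.877328, +0.325634)
rvec = θ·k = (-0.181464, +0.451638, +0.167633)

rvec=(-0.1815, 0.4516, 0.1676) tvec=(-0.1500, -0.1008, 0.6724)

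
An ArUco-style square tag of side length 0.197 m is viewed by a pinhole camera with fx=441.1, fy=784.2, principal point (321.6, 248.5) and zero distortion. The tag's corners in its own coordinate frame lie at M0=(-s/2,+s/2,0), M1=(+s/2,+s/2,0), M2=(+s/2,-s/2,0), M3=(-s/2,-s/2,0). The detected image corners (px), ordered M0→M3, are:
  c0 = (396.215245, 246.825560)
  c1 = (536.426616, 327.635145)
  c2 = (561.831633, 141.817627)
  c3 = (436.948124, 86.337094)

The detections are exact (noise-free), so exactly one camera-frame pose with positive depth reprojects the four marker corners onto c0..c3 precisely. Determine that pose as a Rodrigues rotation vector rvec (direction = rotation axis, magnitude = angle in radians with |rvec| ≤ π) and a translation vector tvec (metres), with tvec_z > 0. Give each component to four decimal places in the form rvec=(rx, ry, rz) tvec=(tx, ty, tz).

Intrinsics K: fx=441.1, fy=784.2, cx=321.6, cy=248.5
Marker side s = 0.197 m; corners in marker frame (Z=0):
  M0 = (-0.0985, +0.0985, 0)
  M1 = (+0.0985, +0.0985, 0)
  M2 = (+0.0985, -0.0985, 0)
  M3 = (-0.0985, -0.0985, 0)
Detected image corners:
  c0 = (396.215245, 246.825560) px
  c1 = (536.426616, 327.635145) px
  c2 = (561.831633, 141.817627) px
  c3 = (436.948124, 86.337094) px
Planar DLT: solve 8×8 A·h = b for H (H[2,2]=1):
  H  [+445.22526 -509.19974 +480.96003]
  H  [+247.99830 +734.89647 +193.09371]
  H  [-0.46579 -0.70322 +1.00000]
B = K⁻¹H; ‖b₁‖=1.500597, ‖b₂‖=1.500597; λ = 2/(‖b₁‖+‖b₂‖) = 0.666402, sign → tz>0 ⇒ λ=+0.666402
r₁ = λ·B[:,0] = (+0.89895,+0.30911,-0.31040); r₂ = λ·B[:,1] = (-0.42762,+0.77300,-0.46862)
r₃ = r₁×r₂ = (+0.09509,+0.55400,+0.82707); SVD([r₁ r₂ r₃]) → R = UVᵀ:
  R  [+0.89895 -0.42762 +0.09509]
  R  [+0.30911 +0.77300 +0.55400]
  R  [-0.31040 -0.46862 +0.82707]
t = (+0.24076, -0.04708, +0.66640) m
tr R = 2.499016; θ = arccos((tr R − 1)/2) = 0.723478 rad = 41.452°
axis k = ((R−Rᵀ)₃₂, (R−Rᵀ)₁₃, (R−Rᵀ)₂₁) / (2 sinθ) = (-0.772382, +0.306265, +0.556442)
rvec = θ·k = (-0.558801, +0.221576, +0.402573)

rvec=(-0.5588, 0.2216, 0.4026) tvec=(0.2408, -0.0471, 0.6664)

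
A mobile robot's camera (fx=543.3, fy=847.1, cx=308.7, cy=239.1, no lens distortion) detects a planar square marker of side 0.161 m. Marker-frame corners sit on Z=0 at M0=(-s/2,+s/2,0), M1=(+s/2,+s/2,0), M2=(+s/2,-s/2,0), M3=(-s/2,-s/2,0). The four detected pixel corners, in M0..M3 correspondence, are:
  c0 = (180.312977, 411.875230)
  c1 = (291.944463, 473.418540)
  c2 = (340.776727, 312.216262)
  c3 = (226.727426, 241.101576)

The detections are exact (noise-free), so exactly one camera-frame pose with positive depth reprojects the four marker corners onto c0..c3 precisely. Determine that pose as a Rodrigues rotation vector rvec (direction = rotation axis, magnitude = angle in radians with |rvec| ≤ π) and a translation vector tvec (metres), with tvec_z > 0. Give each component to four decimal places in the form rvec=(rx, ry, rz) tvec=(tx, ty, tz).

rvec=(0.2125, -0.1506, 0.4061) tvec=(-0.0634, 0.1040, 0.7170)

Intrinsics K: fx=543.3, fy=847.1, cx=308.7, cy=239.1
Marker side s = 0.161 m; corners in marker frame (Z=0):
  M0 = (-0.0805, +0.0805, 0)
  M1 = (+0.0805, +0.0805, 0)
  M2 = (+0.0805, -0.0805, 0)
  M3 = (-0.0805, -0.0805, 0)
Detected image corners:
  c0 = (180.312977, 411.875230) px
  c1 = (291.944463, 473.418540) px
  c2 = (340.776727, 312.216262) px
  c3 = (226.727426, 241.101576) px
Planar DLT: solve 8×8 A·h = b for H (H[2,2]=1):
  H  [+768.55990 -232.73138 +260.65943]
  H  [+505.25557 +1117.83274 +361.97459]
  H  [+0.26096 +0.24322 +1.00000]
B = K⁻¹H; ‖b₁‖=1.394641, ‖b₂‖=1.394641; λ = 2/(‖b₁‖+‖b₂‖) = 0.717030, sign → tz>0 ⇒ λ=+0.717030
r₁ = λ·B[:,0] = (+0.90800,+0.37486,+0.18712); r₂ = λ·B[:,1] = (-0.40624,+0.89697,+0.17440)
r₃ = r₁×r₂ = (-0.10246,-0.23437,+0.96673); SVD([r₁ r₂ r₃]) → R = UVᵀ:
  R  [+0.90800 -0.40624 -0.10246]
  R  [+0.37486 +0.89697 -0.23437]
  R  [+0.18712 +0.17440 +0.96673]
t = (-0.06340, +0.10401, +0.71703) m
tr R = 2.771702; θ = arccos((tr R − 1)/2) = 0.482472 rad = 27.644°
axis k = ((R−Rᵀ)₃₂, (R−Rᵀ)₁₃, (R−Rᵀ)₂₁) / (2 sinθ) = (+0.440512, -0.312071, +0.841761)
rvec = θ·k = (+0.212534, -0.150565, +0.406126)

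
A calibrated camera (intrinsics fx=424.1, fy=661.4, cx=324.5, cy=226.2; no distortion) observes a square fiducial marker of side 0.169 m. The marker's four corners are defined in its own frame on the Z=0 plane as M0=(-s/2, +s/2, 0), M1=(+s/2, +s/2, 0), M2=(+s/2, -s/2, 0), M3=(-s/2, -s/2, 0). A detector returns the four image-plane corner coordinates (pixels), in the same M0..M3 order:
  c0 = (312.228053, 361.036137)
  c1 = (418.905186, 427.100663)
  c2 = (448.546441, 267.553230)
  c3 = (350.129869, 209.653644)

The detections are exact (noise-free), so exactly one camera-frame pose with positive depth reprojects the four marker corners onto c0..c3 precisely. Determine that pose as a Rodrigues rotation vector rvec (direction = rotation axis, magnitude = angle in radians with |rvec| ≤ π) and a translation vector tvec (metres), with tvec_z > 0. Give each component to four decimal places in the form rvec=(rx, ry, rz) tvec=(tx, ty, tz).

Intrinsics K: fx=424.1, fy=661.4, cx=324.5, cy=226.2
Marker side s = 0.169 m; corners in marker frame (Z=0):
  M0 = (-0.0845, +0.0845, 0)
  M1 = (+0.0845, +0.0845, 0)
  M2 = (+0.0845, -0.0845, 0)
  M3 = (-0.0845, -0.0845, 0)
Detected image corners:
  c0 = (312.228053, 361.036137) px
  c1 = (418.905186, 427.100663) px
  c2 = (448.546441, 267.553230) px
  c3 = (350.129869, 209.653644) px
Planar DLT: solve 8×8 A·h = b for H (H[2,2]=1):
  H  [+564.91427 -395.78976 +382.72027]
  H  [+331.95400 +757.79357 +312.69477]
  H  [-0.10672 -0.51180 +1.00000]
B = K⁻¹H; ‖b₁‖=1.516498, ‖b₂‖=1.516498; λ = 2/(‖b₁‖+‖b₂‖) = 0.659414, sign → tz>0 ⇒ λ=+0.659414
r₁ = λ·B[:,0] = (+0.93220,+0.35502,-0.07037); r₂ = λ·B[:,1] = (-0.35717,+0.87094,-0.33749)
r₃ = r₁×r₂ = (-0.05853,+0.33974,+0.93870); SVD([r₁ r₂ r₃]) → R = UVᵀ:
  R  [+0.93220 -0.35717 -0.05853]
  R  [+0.35502 +0.87094 +0.33974]
  R  [-0.07037 -0.33749 +0.93870]
t = (+0.09052, +0.08624, +0.65941) m
tr R = 2.741840; θ = arccos((tr R − 1)/2) = 0.513725 rad = 29.434°
axis k = ((R−Rᵀ)₃₂, (R−Rᵀ)₁₃, (R−Rᵀ)₂₁) / (2 sinθ) = (-0.689043, +0.012053, +0.724620)
rvec = θ·k = (-0.353979, +0.006192, +0.372256)

rvec=(-0.3540, 0.0062, 0.3723) tvec=(0.0905, 0.0862, 0.6594)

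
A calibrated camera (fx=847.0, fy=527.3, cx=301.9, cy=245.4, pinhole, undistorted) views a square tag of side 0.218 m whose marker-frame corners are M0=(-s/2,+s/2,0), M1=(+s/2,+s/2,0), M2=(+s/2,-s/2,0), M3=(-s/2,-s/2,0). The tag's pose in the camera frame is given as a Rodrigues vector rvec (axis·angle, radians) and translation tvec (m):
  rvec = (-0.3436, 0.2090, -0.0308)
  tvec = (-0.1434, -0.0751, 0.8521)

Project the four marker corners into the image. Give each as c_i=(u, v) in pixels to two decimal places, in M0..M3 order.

c0=(48.28, 267.22) c1=(262.00, 258.94) c2=(266.54, 133.03) c3=(69.89, 146.61)

Intrinsics K: fx=847.0, fy=527.3, cx=301.9, cy=245.4
Marker side s = 0.218 m; corners in marker frame (Z=0):
  M0 = (-0.1090, +0.1090, 0)
  M1 = (+0.1090, +0.1090, 0)
  M2 = (+0.1090, -0.1090, 0)
  M3 = (-0.1090, -0.1090, 0)
rvec = (-0.3436, 0.2090, -0.0308), |rvec| = θ = 0.40335 rad = 23.110°
Rodrigues: sinθ=0.39250, 1−cosθ=0.08025; R = I + sinθ·[k]× + (1−cosθ)·[k]×²:
    [+0.97799 -0.00545 +0.20860]
    [-0.06539 +0.94130 +0.33118]
    [-0.19816 -0.33753 +0.92022]
t = (-0.1434, -0.0751, 0.8521) m
M0: Pc = R·M0+t = (-0.25059, +0.03463, +0.83691); u = 847.0·(-0.25059)/0.83691 + 301.9 = 48.2836, v = 527.3·(+0.03463)/0.83691 + 245.4 = 267.2185
M1: Pc = R·M1+t = (-0.03739, +0.02037, +0.79371); u = 847.0·(-0.03739)/0.79371 + 301.9 = 261.9957, v = 527.3·(+0.02037)/0.79371 + 245.4 = 258.9351
M2: Pc = R·M2+t = (-0.03621, -0.18483, +0.86729); u = 847.0·(-0.03621)/0.86729 + 301.9 = 266.5417, v = 527.3·(-0.18483)/0.86729 + 245.4 = 133.0266
M3: Pc = R·M3+t = (-0.24941, -0.17057, +0.91049); u = 847.0·(-0.24941)/0.91049 + 301.9 = 69.8853, v = 527.3·(-0.17057)/0.91049 + 245.4 = 146.6143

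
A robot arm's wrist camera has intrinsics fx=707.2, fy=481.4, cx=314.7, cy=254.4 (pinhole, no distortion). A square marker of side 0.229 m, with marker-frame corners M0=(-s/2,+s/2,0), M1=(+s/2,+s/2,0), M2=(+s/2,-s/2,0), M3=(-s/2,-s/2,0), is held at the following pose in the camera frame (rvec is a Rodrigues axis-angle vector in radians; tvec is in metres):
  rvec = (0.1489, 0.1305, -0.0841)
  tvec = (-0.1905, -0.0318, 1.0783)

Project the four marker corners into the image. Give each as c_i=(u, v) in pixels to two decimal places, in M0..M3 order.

Intrinsics K: fx=707.2, fy=481.4, cx=314.7, cy=254.4
Marker side s = 0.229 m; corners in marker frame (Z=0):
  M0 = (-0.1145, +0.1145, 0)
  M1 = (+0.1145, +0.1145, 0)
  M2 = (+0.1145, -0.1145, 0)
  M3 = (-0.1145, -0.1145, 0)
rvec = (0.1489, 0.1305, -0.0841), |rvec| = θ = 0.21511 rad = 12.325°
Rodrigues: sinθ=0.21346, 1−cosθ=0.02305; R = I + sinθ·[k]× + (1−cosθ)·[k]×²:
    [+0.98799 +0.09313 +0.12326]
    [-0.07377 +0.98543 -0.15322]
    [-0.13573 +0.14229 +0.98047]
t = (-0.1905, -0.0318, 1.0783) m
M0: Pc = R·M0+t = (-0.29296, +0.08948, +1.11013); u = 707.2·(-0.29296)/1.11013 + 314.7 = 128.0714, v = 481.4·(+0.08948)/1.11013 + 254.4 = 293.2020
M1: Pc = R·M1+t = (-0.06671, +0.07259, +1.07905); u = 707.2·(-0.06671)/1.07905 + 314.7 = 270.9782, v = 481.4·(+0.07259)/1.07905 + 254.4 = 286.7826
M2: Pc = R·M2+t = (-0.08804, -0.15308, +1.04647); u = 707.2·(-0.08804)/1.04647 + 314.7 = 255.2040, v = 481.4·(-0.15308)/1.04647 + 254.4 = 183.9798
M3: Pc = R·M3+t = (-0.31429, -0.13619, +1.07755); u = 707.2·(-0.31429)/1.07755 + 314.7 = 108.4309, v = 481.4·(-0.13619)/1.07755 + 254.4 = 193.5587

c0=(128.07, 293.20) c1=(270.98, 286.78) c2=(255.20, 183.98) c3=(108.43, 193.56)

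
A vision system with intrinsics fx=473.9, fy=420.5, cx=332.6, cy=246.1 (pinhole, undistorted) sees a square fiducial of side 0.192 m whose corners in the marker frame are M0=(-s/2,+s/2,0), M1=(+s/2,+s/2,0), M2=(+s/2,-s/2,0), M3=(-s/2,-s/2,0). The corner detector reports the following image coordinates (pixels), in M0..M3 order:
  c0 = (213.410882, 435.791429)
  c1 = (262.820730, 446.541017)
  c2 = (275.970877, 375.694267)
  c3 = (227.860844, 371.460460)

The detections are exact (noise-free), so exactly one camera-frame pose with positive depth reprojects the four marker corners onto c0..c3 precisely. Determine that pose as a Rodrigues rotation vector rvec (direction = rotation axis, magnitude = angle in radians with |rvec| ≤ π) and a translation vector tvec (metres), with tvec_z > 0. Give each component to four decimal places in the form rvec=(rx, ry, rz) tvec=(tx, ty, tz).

rvec=(-0.3856, 0.6610, 0.0087) tvec=(-0.2374, 0.4844, 1.2713)

Intrinsics K: fx=473.9, fy=420.5, cx=332.6, cy=246.1
Marker side s = 0.192 m; corners in marker frame (Z=0):
  M0 = (-0.0960, +0.0960, 0)
  M1 = (+0.0960, +0.0960, 0)
  M2 = (+0.0960, -0.0960, 0)
  M3 = (-0.0960, -0.0960, 0)
Detected image corners:
  c0 = (213.410882, 435.791429) px
  c1 = (262.820730, 446.541017) px
  c2 = (275.970877, 375.694267) px
  c3 = (227.860844, 371.460460) px
Planar DLT: solve 8×8 A·h = b for H (H[2,2]=1):
  H  [+138.24494 -138.77093 +244.09179]
  H  [-153.66586 +240.28855 +406.31836]
  H  [-0.47191 -0.27240 +1.00000]
B = K⁻¹H; ‖b₁‖=0.786568, ‖b₂‖=0.786568; λ = 2/(‖b₁‖+‖b₂‖) = 1.271346, sign → tz>0 ⇒ λ=+1.271346
r₁ = λ·B[:,0] = (+0.79195,-0.11347,-0.59996); r₂ = λ·B[:,1] = (-0.12923,+0.92917,-0.34631)
r₃ = r₁×r₂ = (+0.59676,+0.35179,+0.72119); SVD([r₁ r₂ r₃]) → R = UVᵀ:
  R  [+0.79195 -0.12923 +0.59676]
  R  [-0.11347 +0.92917 +0.35179]
  R  [-0.59996 -0.34631 +0.72119]
t = (-0.23744, +0.48441, +1.27135) m
tr R = 2.442312; θ = arccos((tr R − 1)/2) = 0.765327 rad = 43.850°
axis k = ((R−Rᵀ)₃₂, (R−Rᵀ)₁₃, (R−Rᵀ)₂₁) / (2 sinθ) = (-0.503851, +0.863715, +0.011375)
rvec = θ·k = (-0.385611, +0.661024, +0.008706)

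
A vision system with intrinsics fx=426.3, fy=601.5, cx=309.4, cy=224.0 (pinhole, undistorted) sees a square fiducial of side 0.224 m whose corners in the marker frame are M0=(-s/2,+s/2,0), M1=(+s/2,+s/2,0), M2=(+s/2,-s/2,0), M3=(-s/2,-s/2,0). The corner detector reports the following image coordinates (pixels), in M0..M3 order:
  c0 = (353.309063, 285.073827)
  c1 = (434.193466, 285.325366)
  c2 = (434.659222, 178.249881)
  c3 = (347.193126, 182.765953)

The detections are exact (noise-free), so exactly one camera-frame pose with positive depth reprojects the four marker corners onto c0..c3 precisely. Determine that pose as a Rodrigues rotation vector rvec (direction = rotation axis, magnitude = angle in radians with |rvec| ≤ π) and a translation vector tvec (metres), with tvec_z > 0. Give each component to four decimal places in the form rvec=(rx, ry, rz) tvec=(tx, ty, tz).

rvec=(0.4365, 0.2205, -0.0708) tvec=(0.2226, 0.0211, 1.1565)

Intrinsics K: fx=426.3, fy=601.5, cx=309.4, cy=224.0
Marker side s = 0.224 m; corners in marker frame (Z=0):
  M0 = (-0.1120, +0.1120, 0)
  M1 = (+0.1120, +0.1120, 0)
  M2 = (+0.1120, -0.1120, 0)
  M3 = (-0.1120, -0.1120, 0)
Detected image corners:
  c0 = (353.309063, 285.073827) px
  c1 = (434.193466, 285.325366) px
  c2 = (434.659222, 178.249881) px
  c3 = (347.193126, 182.765953) px
Planar DLT: solve 8×8 A·h = b for H (H[2,2]=1):
  H  [+298.27600 +152.46760 +391.47080]
  H  [-54.74801 +549.95298 +234.96221]
  H  [-0.19606 +0.35564 +1.00000]
B = K⁻¹H; ‖b₁‖=0.864693, ‖b₂‖=0.864693; λ = 2/(‖b₁‖+‖b₂‖) = 1.156479, sign → tz>0 ⇒ λ=+1.156479
r₁ = λ·B[:,0] = (+0.97373,-0.02082,-0.22674); r₂ = λ·B[:,1] = (+0.11511,+0.90420,+0.41130)
r₃ = r₁×r₂ = (+0.19645,-0.42659,+0.88285); SVD([r₁ r₂ r₃]) → R = UVᵀ:
  R  [+0.97373 +0.11511 +0.19645]
  R  [-0.02082 +0.90420 -0.42659]
  R  [-0.22674 +0.41130 +0.88285]
t = (+0.22264, +0.02108, +1.15648) m
tr R = 2.760789; θ = arccos((tr R − 1)/2) = 0.494102 rad = 28.310°
axis k = ((R−Rᵀ)₃₂, (R−Rᵀ)₁₃, (R−Rᵀ)₂₁) / (2 sinθ) = (+0.883396, +0.446174, -0.143316)
rvec = θ·k = (+0.436488, +0.220456, -0.070813)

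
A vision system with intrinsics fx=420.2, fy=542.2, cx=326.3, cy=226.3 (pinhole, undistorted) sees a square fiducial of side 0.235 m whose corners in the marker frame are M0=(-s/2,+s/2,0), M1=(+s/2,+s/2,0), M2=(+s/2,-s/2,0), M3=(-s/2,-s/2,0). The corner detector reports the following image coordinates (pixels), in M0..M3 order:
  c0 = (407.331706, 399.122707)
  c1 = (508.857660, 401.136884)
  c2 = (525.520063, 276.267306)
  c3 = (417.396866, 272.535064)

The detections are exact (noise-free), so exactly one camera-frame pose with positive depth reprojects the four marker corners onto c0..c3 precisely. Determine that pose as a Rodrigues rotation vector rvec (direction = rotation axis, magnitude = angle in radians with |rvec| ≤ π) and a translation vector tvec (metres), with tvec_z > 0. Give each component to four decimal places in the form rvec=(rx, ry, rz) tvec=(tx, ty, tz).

Intrinsics K: fx=420.2, fy=542.2, cx=326.3, cy=226.3
Marker side s = 0.235 m; corners in marker frame (Z=0):
  M0 = (-0.1175, +0.1175, 0)
  M1 = (+0.1175, +0.1175, 0)
  M2 = (+0.1175, -0.1175, 0)
  M3 = (-0.1175, -0.1175, 0)
Detected image corners:
  c0 = (407.331706, 399.122707) px
  c1 = (508.857660, 401.136884) px
  c2 = (525.520063, 276.267306) px
  c3 = (417.396866, 272.535064) px
Planar DLT: solve 8×8 A·h = b for H (H[2,2]=1):
  H  [+469.72065 +70.59432 +464.88060]
  H  [+29.60489 +627.54769 +339.30131]
  H  [+0.05188 +0.27443 +1.00000]
B = K⁻¹H; ‖b₁‖=1.079317, ‖b₂‖=1.079317; λ = 2/(‖b₁‖+‖b₂‖) = 0.926512, sign → tz>0 ⇒ λ=+0.926512
r₁ = λ·B[:,0] = (+0.99838,+0.03053,+0.04806); r₂ = λ·B[:,1] = (-0.04179,+0.96623,+0.25426)
r₃ = r₁×r₂ = (-0.03868,-0.25586,+0.96594); SVD([r₁ r₂ r₃]) → R = UVᵀ:
  R  [+0.99838 -0.04179 -0.03868]
  R  [+0.03053 +0.96623 -0.25586]
  R  [+0.04806 +0.25426 +0.96594]
t = (+0.30556, +0.19310, +0.92651) m
tr R = 2.930551; θ = arccos((tr R − 1)/2) = 0.264299 rad = 15.143°
axis k = ((R−Rᵀ)₃₂, (R−Rᵀ)₁₃, (R−Rᵀ)₂₁) / (2 sinθ) = (+0.976359, -0.166029, +0.138408)
rvec = θ·k = (+0.258051, -0.043881, +0.036581)

rvec=(0.2581, -0.0439, 0.0366) tvec=(0.3056, 0.1931, 0.9265)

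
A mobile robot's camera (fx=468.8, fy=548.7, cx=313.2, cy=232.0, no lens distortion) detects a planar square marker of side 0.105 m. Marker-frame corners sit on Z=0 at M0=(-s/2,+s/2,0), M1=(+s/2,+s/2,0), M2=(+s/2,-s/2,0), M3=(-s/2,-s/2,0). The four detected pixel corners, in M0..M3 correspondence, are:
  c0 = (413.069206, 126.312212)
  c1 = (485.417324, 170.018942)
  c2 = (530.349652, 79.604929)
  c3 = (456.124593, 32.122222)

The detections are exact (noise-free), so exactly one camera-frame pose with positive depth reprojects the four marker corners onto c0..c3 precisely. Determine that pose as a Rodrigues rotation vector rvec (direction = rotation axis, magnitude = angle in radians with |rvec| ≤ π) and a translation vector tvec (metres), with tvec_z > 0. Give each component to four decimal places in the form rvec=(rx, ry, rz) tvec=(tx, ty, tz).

Intrinsics K: fx=468.8, fy=548.7, cx=313.2, cy=232.0
Marker side s = 0.105 m; corners in marker frame (Z=0):
  M0 = (-0.0525, +0.0525, 0)
  M1 = (+0.0525, +0.0525, 0)
  M2 = (+0.0525, -0.0525, 0)
  M3 = (-0.0525, -0.0525, 0)
Detected image corners:
  c0 = (413.069206, 126.312212) px
  c1 = (485.417324, 170.018942) px
  c2 = (530.349652, 79.604929) px
  c3 = (456.124593, 32.122222) px
Planar DLT: solve 8×8 A·h = b for H (H[2,2]=1):
  H  [+795.61023 -245.42579 +471.21393]
  H  [+455.06277 +916.46499 +103.15590]
  H  [+0.20757 +0.36852 +1.00000]
B = K⁻¹H; ‖b₁‖=1.738327, ‖b₂‖=1.738327; λ = 2/(‖b₁‖+‖b₂‖) = 0.575266, sign → tz>0 ⇒ λ=+0.575266
r₁ = λ·B[:,0] = (+0.89652,+0.42661,+0.11941); r₂ = λ·B[:,1] = (-0.44279,+0.87120,+0.21200)
r₃ = r₁×r₂ = (-0.01359,-0.24293,+0.96995); SVD([r₁ r₂ r₃]) → R = UVᵀ:
  R  [+0.89652 -0.44279 -0.01359]
  R  [+0.42661 +0.87120 -0.24293]
  R  [+0.11941 +0.21200 +0.96995]
t = (+0.19390, -0.13508, +0.57527) m
tr R = 2.737669; θ = arccos((tr R − 1)/2) = 0.517953 rad = 29.677°
axis k = ((R−Rᵀ)₃₂, (R−Rᵀ)₁₃, (R−Rᵀ)₂₁) / (2 sinθ) = (+0.459428, -0.134313, +0.878001)
rvec = θ·k = (+0.237962, -0.069568, +0.454764)

rvec=(0.2380, -0.0696, 0.4548) tvec=(0.1939, -0.1351, 0.5753)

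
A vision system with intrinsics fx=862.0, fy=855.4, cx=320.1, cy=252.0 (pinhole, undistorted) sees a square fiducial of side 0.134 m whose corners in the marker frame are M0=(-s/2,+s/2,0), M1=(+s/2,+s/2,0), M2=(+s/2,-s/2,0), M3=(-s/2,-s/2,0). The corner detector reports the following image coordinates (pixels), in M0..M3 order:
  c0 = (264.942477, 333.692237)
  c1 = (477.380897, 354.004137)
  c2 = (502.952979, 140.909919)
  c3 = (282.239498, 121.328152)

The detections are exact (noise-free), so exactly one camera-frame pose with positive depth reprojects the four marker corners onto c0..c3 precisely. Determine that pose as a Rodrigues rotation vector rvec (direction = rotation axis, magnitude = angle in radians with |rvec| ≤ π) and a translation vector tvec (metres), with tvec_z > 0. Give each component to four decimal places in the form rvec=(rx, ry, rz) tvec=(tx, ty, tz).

Intrinsics K: fx=862.0, fy=855.4, cx=320.1, cy=252.0
Marker side s = 0.134 m; corners in marker frame (Z=0):
  M0 = (-0.0670, +0.0670, 0)
  M1 = (+0.0670, +0.0670, 0)
  M2 = (+0.0670, -0.0670, 0)
  M3 = (-0.0670, -0.0670, 0)
Detected image corners:
  c0 = (264.942477, 333.692237) px
  c1 = (477.380897, 354.004137) px
  c2 = (502.952979, 140.909919) px
  c3 = (282.239498, 121.328152) px
Planar DLT: solve 8×8 A·h = b for H (H[2,2]=1):
  H  [+1595.85163 -52.92392 +381.30158]
  H  [+136.59012 +1654.01817 +239.44439]
  H  [-0.05187 +0.28001 +1.00000]
B = K⁻¹H; ‖b₁‖=1.879477, ‖b₂‖=1.879477; λ = 2/(‖b₁‖+‖b₂‖) = 0.532063, sign → tz>0 ⇒ λ=+0.532063
r₁ = λ·B[:,0] = (+0.99528,+0.09309,-0.02760); r₂ = λ·B[:,1] = (-0.08799,+0.98492,+0.14898)
r₃ = r₁×r₂ = (+0.04105,-0.14585,+0.98845); SVD([r₁ r₂ r₃]) → R = UVᵀ:
  R  [+0.99528 -0.08799 +0.04105]
  R  [+0.09309 +0.98492 -0.14585]
  R  [-0.02760 +0.14898 +0.98845]
t = (+0.03778, -0.00781, +0.53206) m
tr R = 2.968648; θ = arccos((tr R − 1)/2) = 0.177298 rad = 10.158°
axis k = ((R−Rᵀ)₃₂, (R−Rᵀ)₁₃, (R−Rᵀ)₂₁) / (2 sinθ) = (+0.835822, +0.194610, +0.513351)
rvec = θ·k = (+0.148189, +0.034504, +0.091016)

rvec=(0.1482, 0.0345, 0.0910) tvec=(0.0378, -0.0078, 0.5321)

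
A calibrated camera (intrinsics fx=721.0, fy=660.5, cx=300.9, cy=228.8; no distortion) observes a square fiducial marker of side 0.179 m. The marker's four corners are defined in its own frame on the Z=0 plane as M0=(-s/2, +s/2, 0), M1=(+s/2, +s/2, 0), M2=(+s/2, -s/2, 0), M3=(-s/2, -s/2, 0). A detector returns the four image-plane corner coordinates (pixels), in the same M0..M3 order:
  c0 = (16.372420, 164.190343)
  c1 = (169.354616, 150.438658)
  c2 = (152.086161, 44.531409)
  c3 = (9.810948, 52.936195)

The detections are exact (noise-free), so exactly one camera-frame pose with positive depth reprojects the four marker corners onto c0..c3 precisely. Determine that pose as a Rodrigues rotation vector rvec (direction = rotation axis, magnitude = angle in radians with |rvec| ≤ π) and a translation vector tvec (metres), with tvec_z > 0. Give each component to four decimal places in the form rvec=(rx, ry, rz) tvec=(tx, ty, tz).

Intrinsics K: fx=721.0, fy=660.5, cx=300.9, cy=228.8
Marker side s = 0.179 m; corners in marker frame (Z=0):
  M0 = (-0.0895, +0.0895, 0)
  M1 = (+0.0895, +0.0895, 0)
  M2 = (+0.0895, -0.0895, 0)
  M3 = (-0.0895, -0.0895, 0)
Detected image corners:
  c0 = (16.372420, 164.190343) px
  c1 = (169.354616, 150.438658) px
  c2 = (152.086161, 44.531409) px
  c3 = (9.810948, 52.936195) px
Planar DLT: solve 8×8 A·h = b for H (H[2,2]=1):
  H  [+843.75635 +30.34620 +88.21175]
  H  [-37.43627 +562.61541 +100.84954]
  H  [+0.23186 -0.42389 +1.00000]
B = K⁻¹H; ‖b₁‖=1.106761, ‖b₂‖=1.106761; λ = 2/(‖b₁‖+‖b₂‖) = 0.903538, sign → tz>0 ⇒ λ=+0.903538
r₁ = λ·B[:,0] = (+0.96994,-0.12378,+0.20949); r₂ = λ·B[:,1] = (+0.19787,+0.90231,-0.38300)
r₃ = r₁×r₂ = (-0.14162,+0.41294,+0.89968); SVD([r₁ r₂ r₃]) → R = UVᵀ:
  R  [+0.96994 +0.19787 -0.14162]
  R  [-0.12378 +0.90231 +0.41294]
  R  [+0.20949 -0.38300 +0.89968]
t = (-0.26654, -0.17503, +0.90354) m
tr R = 2.771933; θ = arccos((tr R − 1)/2) = 0.482222 rad = 27.629°
axis k = ((R−Rᵀ)₃₂, (R−Rᵀ)₁₃, (R−Rᵀ)₂₁) / (2 sinθ) = (-0.858157, -0.378553, -0.346791)
rvec = θ·k = (-0.413822, -0.182547, -0.167230)

rvec=(-0.4138, -0.1825, -0.1672) tvec=(-0.2665, -0.1750, 0.9035)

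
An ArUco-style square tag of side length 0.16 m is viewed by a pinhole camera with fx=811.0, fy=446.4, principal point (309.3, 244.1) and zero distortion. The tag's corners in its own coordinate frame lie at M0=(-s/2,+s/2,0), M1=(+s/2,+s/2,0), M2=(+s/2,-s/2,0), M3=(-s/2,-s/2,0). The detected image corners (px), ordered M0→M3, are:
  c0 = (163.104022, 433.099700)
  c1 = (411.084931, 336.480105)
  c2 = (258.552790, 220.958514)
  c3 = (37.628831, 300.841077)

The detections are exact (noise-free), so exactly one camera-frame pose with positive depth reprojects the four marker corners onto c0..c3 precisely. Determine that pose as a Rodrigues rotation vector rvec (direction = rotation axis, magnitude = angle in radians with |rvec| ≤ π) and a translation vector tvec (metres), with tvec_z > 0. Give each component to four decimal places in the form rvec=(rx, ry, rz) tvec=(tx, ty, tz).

Intrinsics K: fx=811.0, fy=446.4, cx=309.3, cy=244.1
Marker side s = 0.16 m; corners in marker frame (Z=0):
  M0 = (-0.0800, +0.0800, 0)
  M1 = (+0.0800, +0.0800, 0)
  M2 = (+0.0800, -0.0800, 0)
  M3 = (-0.0800, -0.0800, 0)
Detected image corners:
  c0 = (163.104022, 433.099700) px
  c1 = (411.084931, 336.480105) px
  c2 = (258.552790, 220.958514) px
  c3 = (37.628831, 300.841077) px
Planar DLT: solve 8×8 A·h = b for H (H[2,2]=1):
  H  [+1510.08626 +683.41768 +214.99560]
  H  [-472.94409 +495.99447 +317.76724]
  H  [+0.23240 -0.85907 +1.00000]
B = K⁻¹H; ‖b₁‖=2.146333, ‖b₂‖=2.146333; λ = 2/(‖b₁‖+‖b₂‖) = 0.465911, sign → tz>0 ⇒ λ=+0.465911
r₁ = λ·B[:,0] = (+0.82623,-0.55282,+0.10828); r₂ = λ·B[:,1] = (+0.54526,+0.73654,-0.40025)
r₃ = r₁×r₂ = (+0.14152,+0.38974,+0.90999); SVD([r₁ r₂ r₃]) → R = UVᵀ:
  R  [+0.82623 +0.54526 +0.14152]
  R  [-0.55282 +0.73654 +0.38974]
  R  [+0.10828 -0.40025 +0.90999]
t = (-0.05418, +0.07689, +0.46591) m
tr R = 2.472756; θ = arccos((tr R − 1)/2) = 0.743095 rad = 42.576°
axis k = ((R−Rᵀ)₃₂, (R−Rᵀ)₁₃, (R−Rᵀ)₂₁) / (2 sinθ) = (-0.583820, +0.024562, -0.811511)
rvec = θ·k = (-0.433834, +0.018252, -0.603030)

rvec=(-0.4338, 0.0183, -0.6030) tvec=(-0.0542, 0.0769, 0.4659)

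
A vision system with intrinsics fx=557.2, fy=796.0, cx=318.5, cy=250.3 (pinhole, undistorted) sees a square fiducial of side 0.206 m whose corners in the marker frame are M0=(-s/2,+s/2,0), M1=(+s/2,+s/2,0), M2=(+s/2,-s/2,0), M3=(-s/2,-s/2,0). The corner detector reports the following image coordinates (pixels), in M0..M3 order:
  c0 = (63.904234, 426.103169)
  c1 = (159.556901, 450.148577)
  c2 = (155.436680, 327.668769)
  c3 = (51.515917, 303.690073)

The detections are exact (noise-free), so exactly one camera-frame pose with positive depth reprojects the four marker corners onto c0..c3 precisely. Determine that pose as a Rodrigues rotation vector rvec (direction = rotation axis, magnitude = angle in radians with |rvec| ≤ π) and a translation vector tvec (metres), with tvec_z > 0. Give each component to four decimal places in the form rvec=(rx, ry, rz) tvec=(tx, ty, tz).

Intrinsics K: fx=557.2, fy=796.0, cx=318.5, cy=250.3
Marker side s = 0.206 m; corners in marker frame (Z=0):
  M0 = (-0.1030, +0.1030, 0)
  M1 = (+0.1030, +0.1030, 0)
  M2 = (+0.1030, -0.1030, 0)
  M3 = (-0.1030, -0.1030, 0)
Detected image corners:
  c0 = (63.904234, 426.103169) px
  c1 = (159.556901, 450.148577) px
  c2 = (155.436680, 327.668769) px
  c3 = (51.515917, 303.690073) px
Planar DLT: solve 8×8 A·h = b for H (H[2,2]=1):
  H  [+474.63933 +84.25857 +107.35148]
  H  [+85.33789 +748.58082 +379.37981]
  H  [-0.08287 +0.40908 +1.00000]
B = K⁻¹H; ‖b₁‖=0.912787, ‖b₂‖=0.912787; λ = 2/(‖b₁‖+‖b₂‖) = 1.095546, sign → tz>0 ⇒ λ=+1.095546
r₁ = λ·B[:,0] = (+0.98511,+0.14600,-0.09078); r₂ = λ·B[:,1] = (-0.09051,+0.88936,+0.44816)
r₃ = r₁×r₂ = (+0.14617,-0.43327,+0.88933); SVD([r₁ r₂ r₃]) → R = UVᵀ:
  R  [+0.98511 -0.09051 +0.14617]
  R  [+0.14600 +0.88936 -0.43327]
  R  [-0.09078 +0.44816 +0.88933]
t = (-0.41515, +0.17765, +1.09555) m
tr R = 2.763800; θ = arccos((tr R − 1)/2) = 0.490919 rad = 28.128°
axis k = ((R−Rᵀ)₃₂, (R−Rᵀ)₁₃, (R−Rᵀ)₂₁) / (2 sinθ) = (+0.934840, +0.251310, +0.250835)
rvec = θ·k = (+0.458930, +0.123373, +0.123139)

rvec=(0.4589, 0.1234, 0.1231) tvec=(-0.4152, 0.1777, 1.0955)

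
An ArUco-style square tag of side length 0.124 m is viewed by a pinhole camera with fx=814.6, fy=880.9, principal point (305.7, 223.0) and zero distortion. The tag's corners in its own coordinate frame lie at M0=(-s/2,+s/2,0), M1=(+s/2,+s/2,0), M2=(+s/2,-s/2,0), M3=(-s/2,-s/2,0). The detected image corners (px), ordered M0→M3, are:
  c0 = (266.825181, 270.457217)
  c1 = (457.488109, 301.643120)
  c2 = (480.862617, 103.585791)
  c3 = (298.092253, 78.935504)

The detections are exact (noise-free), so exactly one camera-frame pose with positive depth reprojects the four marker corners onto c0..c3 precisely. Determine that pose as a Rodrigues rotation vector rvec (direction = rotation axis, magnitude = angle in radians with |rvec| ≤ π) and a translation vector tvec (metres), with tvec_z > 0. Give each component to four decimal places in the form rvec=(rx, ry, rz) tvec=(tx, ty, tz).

rvec=(-0.2109, 0.1019, 0.1542) tvec=(0.0456, -0.0224, 0.5375)

Intrinsics K: fx=814.6, fy=880.9, cx=305.7, cy=223.0
Marker side s = 0.124 m; corners in marker frame (Z=0):
  M0 = (-0.0620, +0.0620, 0)
  M1 = (+0.0620, +0.0620, 0)
  M2 = (+0.0620, -0.0620, 0)
  M3 = (-0.0620, -0.0620, 0)
Detected image corners:
  c0 = (266.825181, 270.457217) px
  c1 = (457.488109, 301.643120) px
  c2 = (480.862617, 103.585791) px
  c3 = (298.092253, 78.935504) px
Planar DLT: solve 8×8 A·h = b for H (H[2,2]=1):
  H  [+1423.42787 -360.81174 +374.87564]
  H  [+183.56672 +1500.22292 +186.21712]
  H  [-0.21717 -0.37267 +1.00000]
B = K⁻¹H; ‖b₁‖=1.860477, ‖b₂‖=1.860477; λ = 2/(‖b₁‖+‖b₂‖) = 0.537497, sign → tz>0 ⇒ λ=+0.537497
r₁ = λ·B[:,0] = (+0.98302,+0.14156,-0.11673); r₂ = λ·B[:,1] = (-0.16290,+0.96610,-0.20031)
r₃ = r₁×r₂ = (+0.08442,+0.21592,+0.97275); SVD([r₁ r₂ r₃]) → R = UVᵀ:
  R  [+0.98302 -0.16290 +0.08442]
  R  [+0.14156 +0.96610 +0.21592]
  R  [-0.11673 -0.20031 +0.97275]
t = (+0.04564, -0.02244, +0.53750) m
tr R = 2.921874; θ = arccos((tr R − 1)/2) = 0.280429 rad = 16.067°
axis k = ((R−Rᵀ)₃₂, (R−Rᵀ)₁₃, (R−Rᵀ)₂₁) / (2 sinθ) = (-0.751946, +0.363381, +0.550028)
rvec = θ·k = (-0.210867, +0.101902, +0.154244)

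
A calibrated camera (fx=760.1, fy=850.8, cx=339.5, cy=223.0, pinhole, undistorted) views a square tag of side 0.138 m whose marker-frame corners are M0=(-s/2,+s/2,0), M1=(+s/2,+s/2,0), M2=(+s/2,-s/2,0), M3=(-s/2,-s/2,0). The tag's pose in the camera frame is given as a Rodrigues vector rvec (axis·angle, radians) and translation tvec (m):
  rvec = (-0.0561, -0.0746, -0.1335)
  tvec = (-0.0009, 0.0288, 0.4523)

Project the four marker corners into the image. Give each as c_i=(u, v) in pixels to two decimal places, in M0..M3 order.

c0=(237.02, 426.59) c1=(467.71, 387.95) c2=(435.06, 133.52) c3=(207.18, 165.48)

Intrinsics K: fx=760.1, fy=850.8, cx=339.5, cy=223.0
Marker side s = 0.138 m; corners in marker frame (Z=0):
  M0 = (-0.0690, +0.0690, 0)
  M1 = (+0.0690, +0.0690, 0)
  M2 = (+0.0690, -0.0690, 0)
  M3 = (-0.0690, -0.0690, 0)
rvec = (-0.0561, -0.0746, -0.1335), |rvec| = θ = 0.16289 rad = 9.333°
Rodrigues: sinθ=0.16218, 1−cosθ=0.01324; R = I + sinθ·[k]× + (1−cosθ)·[k]×²:
    [+0.98833 +0.13500 -0.07053]
    [-0.13082 +0.98954 +0.06082]
    [+0.07801 -0.05088 +0.99565]
t = (-0.0009, 0.0288, 0.4523) m
M0: Pc = R·M0+t = (-0.05978, +0.10610, +0.44341); u = 760.1·(-0.05978)/0.44341 + 339.5 = 237.0234, v = 850.8·(+0.10610)/0.44341 + 223.0 = 426.5921
M1: Pc = R·M1+t = (+0.07661, +0.08805, +0.45417); u = 760.1·(+0.07661)/0.45417 + 339.5 = 467.7139, v = 850.8·(+0.08805)/0.45417 + 223.0 = 387.9468
M2: Pc = R·M2+t = (+0.05798, -0.04850, +0.46119); u = 760.1·(+0.05798)/0.46119 + 339.5 = 435.0578, v = 850.8·(-0.04850)/0.46119 + 223.0 = 133.5192
M3: Pc = R·M3+t = (-0.07841, -0.03045, +0.45043); u = 760.1·(-0.07841)/0.45043 + 339.5 = 207.1831, v = 850.8·(-0.03045)/0.45043 + 223.0 = 165.4813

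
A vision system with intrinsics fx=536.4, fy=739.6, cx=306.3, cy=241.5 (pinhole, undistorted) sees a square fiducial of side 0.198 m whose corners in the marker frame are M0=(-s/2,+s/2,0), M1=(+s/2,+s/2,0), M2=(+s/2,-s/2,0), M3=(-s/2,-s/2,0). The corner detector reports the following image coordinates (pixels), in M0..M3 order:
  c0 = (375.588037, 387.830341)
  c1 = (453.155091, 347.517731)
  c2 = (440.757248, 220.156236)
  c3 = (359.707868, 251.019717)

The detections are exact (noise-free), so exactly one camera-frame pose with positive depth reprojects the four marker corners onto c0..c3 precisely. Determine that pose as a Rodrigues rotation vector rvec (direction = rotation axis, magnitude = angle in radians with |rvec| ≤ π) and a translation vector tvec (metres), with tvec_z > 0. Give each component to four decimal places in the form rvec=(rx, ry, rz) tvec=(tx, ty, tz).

Intrinsics K: fx=536.4, fy=739.6, cx=306.3, cy=241.5
Marker side s = 0.198 m; corners in marker frame (Z=0):
  M0 = (-0.0990, +0.0990, 0)
  M1 = (+0.0990, +0.0990, 0)
  M2 = (+0.0990, -0.0990, 0)
  M3 = (-0.0990, -0.0990, 0)
Detected image corners:
  c0 = (375.588037, 387.830341) px
  c1 = (453.155091, 347.517731) px
  c2 = (440.757248, 220.156236) px
  c3 = (359.707868, 251.019717) px
Planar DLT: solve 8×8 A·h = b for H (H[2,2]=1):
  H  [+564.05065 +132.21057 +408.98432]
  H  [-58.91112 +711.43831 +301.90491]
  H  [+0.40175 +0.15014 +1.00000]
B = K⁻¹H; ‖b₁‖=0.939023, ‖b₂‖=0.939023; λ = 2/(‖b₁‖+‖b₂‖) = 1.064936, sign → tz>0 ⇒ λ=+1.064936
r₁ = λ·B[:,0] = (+0.87552,-0.22453,+0.42784); r₂ = λ·B[:,1] = (+0.17118,+0.97218,+0.15989)
r₃ = r₁×r₂ = (-0.45184,-0.06675,+0.88960); SVD([r₁ r₂ r₃]) → R = UVᵀ:
  R  [+0.87552 +0.17118 -0.45184]
  R  [-0.22453 +0.97218 -0.06675]
  R  [+0.42784 +0.15989 +0.88960]
t = (+0.20386, +0.08698, +1.06494) m
tr R = 2.737302; θ = arccos((tr R − 1)/2) = 0.518324 rad = 29.698°
axis k = ((R−Rᵀ)₃₂, (R−Rᵀ)₁₃, (R−Rᵀ)₂₁) / (2 sinθ) = (+0.228725, -0.887802, -0.399364)
rvec = θ·k = (+0.118553, -0.460169, -0.207000)

rvec=(0.1186, -0.4602, -0.2070) tvec=(0.2039, 0.0870, 1.0649)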